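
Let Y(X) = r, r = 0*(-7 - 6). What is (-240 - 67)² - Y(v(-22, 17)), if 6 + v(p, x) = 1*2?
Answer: 94249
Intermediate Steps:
v(p, x) = -4 (v(p, x) = -6 + 1*2 = -6 + 2 = -4)
r = 0 (r = 0*(-13) = 0)
Y(X) = 0
(-240 - 67)² - Y(v(-22, 17)) = (-240 - 67)² - 1*0 = (-307)² + 0 = 94249 + 0 = 94249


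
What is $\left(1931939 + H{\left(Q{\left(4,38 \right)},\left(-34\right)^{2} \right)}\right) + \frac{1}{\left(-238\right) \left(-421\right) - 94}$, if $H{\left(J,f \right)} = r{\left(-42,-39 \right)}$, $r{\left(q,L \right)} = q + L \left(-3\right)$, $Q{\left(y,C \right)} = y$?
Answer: $\frac{193402329457}{100104} \approx 1.932 \cdot 10^{6}$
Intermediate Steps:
$r{\left(q,L \right)} = q - 3 L$
$H{\left(J,f \right)} = 75$ ($H{\left(J,f \right)} = -42 - -117 = -42 + 117 = 75$)
$\left(1931939 + H{\left(Q{\left(4,38 \right)},\left(-34\right)^{2} \right)}\right) + \frac{1}{\left(-238\right) \left(-421\right) - 94} = \left(1931939 + 75\right) + \frac{1}{\left(-238\right) \left(-421\right) - 94} = 1932014 + \frac{1}{100198 - 94} = 1932014 + \frac{1}{100104} = \frac{193402329457}{100104}$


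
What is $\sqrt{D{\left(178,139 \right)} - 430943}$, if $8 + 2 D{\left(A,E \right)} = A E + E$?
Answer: $\frac{i \sqrt{1674026}}{2} \approx 646.92 i$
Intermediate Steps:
$D{\left(A,E \right)} = -4 + \frac{E}{2} + \frac{A E}{2}$ ($D{\left(A,E \right)} = -4 + \frac{A E + E}{2} = -4 + \frac{E + A E}{2} = -4 + \left(\frac{E}{2} + \frac{A E}{2}\right) = -4 + \frac{E}{2} + \frac{A E}{2}$)
$\sqrt{D{\left(178,139 \right)} - 430943} = \sqrt{\left(-4 + \frac{1}{2} \cdot 139 + \frac{1}{2} \cdot 178 \cdot 139\right) - 430943} = \sqrt{\left(-4 + \frac{139}{2} + 12371\right) - 430943} = \sqrt{\frac{24873}{2} - 430943} = \sqrt{- \frac{837013}{2}} = \frac{i \sqrt{1674026}}{2}$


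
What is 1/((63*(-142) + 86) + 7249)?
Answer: -1/1611 ≈ -0.00062073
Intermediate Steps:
1/((63*(-142) + 86) + 7249) = 1/((-8946 + 86) + 7249) = 1/(-8860 + 7249) = 1/(-1611) = -1/1611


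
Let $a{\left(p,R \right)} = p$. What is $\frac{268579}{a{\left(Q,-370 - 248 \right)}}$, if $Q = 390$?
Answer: $\frac{268579}{390} \approx 688.66$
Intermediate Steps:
$\frac{268579}{a{\left(Q,-370 - 248 \right)}} = \frac{268579}{390}$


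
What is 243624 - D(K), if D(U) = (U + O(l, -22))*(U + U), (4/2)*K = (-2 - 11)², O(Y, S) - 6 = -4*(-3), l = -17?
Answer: 452603/2 ≈ 2.2630e+5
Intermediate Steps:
O(Y, S) = 18 (O(Y, S) = 6 - 4*(-3) = 6 + 12 = 18)
K = 169/2 (K = (-2 - 11)²/2 = (½)*(-13)² = (½)*169 = 169/2 ≈ 84.500)
D(U) = 2*U*(18 + U) (D(U) = (U + 18)*(U + U) = (18 + U)*(2*U) = 2*U*(18 + U))
243624 - D(K) = 243624 - 2*169*(18 + 169/2)/2 = 243624 - 2*169*205/(2*2) = 243624 - 1*34645/2 = 243624 - 34645/2 = 452603/2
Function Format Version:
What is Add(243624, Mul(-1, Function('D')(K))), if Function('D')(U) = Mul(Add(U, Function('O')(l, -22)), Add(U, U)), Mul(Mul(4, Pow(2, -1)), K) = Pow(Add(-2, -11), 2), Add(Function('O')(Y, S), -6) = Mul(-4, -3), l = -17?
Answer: Rational(452603, 2) ≈ 2.2630e+5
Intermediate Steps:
Function('O')(Y, S) = 18 (Function('O')(Y, S) = Add(6, Mul(-4, -3)) = Add(6, 12) = 18)
K = Rational(169, 2) (K = Mul(Rational(1, 2), Pow(Add(-2, -11), 2)) = Mul(Rational(1, 2), Pow(-13, 2)) = Mul(Rational(1, 2), 169) = Rational(169, 2) ≈ 84.500)
Function('D')(U) = Mul(2, U, Add(18, U)) (Function('D')(U) = Mul(Add(U, 18), Add(U, U)) = Mul(Add(18, U), Mul(2, U)) = Mul(2, U, Add(18, U)))
Add(243624, Mul(-1, Function('D')(K))) = Add(243624, Mul(-1, Mul(2, Rational(169, 2), Add(18, Rational(169, 2))))) = Add(243624, Mul(-1, Mul(2, Rational(169, 2), Rational(205, 2)))) = Add(243624, Mul(-1, Rational(34645, 2))) = Add(243624, Rational(-34645, 2)) = Rational(452603, 2)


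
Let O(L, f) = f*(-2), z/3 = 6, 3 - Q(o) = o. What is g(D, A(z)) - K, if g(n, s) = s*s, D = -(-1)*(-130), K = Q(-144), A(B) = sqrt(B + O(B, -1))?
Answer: -127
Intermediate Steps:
Q(o) = 3 - o
z = 18 (z = 3*6 = 18)
O(L, f) = -2*f
A(B) = sqrt(2 + B) (A(B) = sqrt(B - 2*(-1)) = sqrt(B + 2) = sqrt(2 + B))
K = 147 (K = 3 - 1*(-144) = 3 + 144 = 147)
D = -130 (D = -1*130 = -130)
g(n, s) = s**2
g(D, A(z)) - K = (sqrt(2 + 18))**2 - 1*147 = (sqrt(20))**2 - 147 = (2*sqrt(5))**2 - 147 = 20 - 147 = -127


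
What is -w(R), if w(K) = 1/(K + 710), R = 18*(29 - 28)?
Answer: -1/728 ≈ -0.0013736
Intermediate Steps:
R = 18 (R = 18*1 = 18)
w(K) = 1/(710 + K)
-w(R) = -1/(710 + 18) = -1/728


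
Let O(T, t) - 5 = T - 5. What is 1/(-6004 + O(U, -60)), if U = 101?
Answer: -1/5903 ≈ -0.00016941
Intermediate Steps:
O(T, t) = T (O(T, t) = 5 + (T - 5) = 5 + (-5 + T) = T)
1/(-6004 + O(U, -60)) = 1/(-6004 + 101) = 1/(-5903) = -1/5903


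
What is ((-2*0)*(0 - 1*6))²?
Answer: 0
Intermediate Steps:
((-2*0)*(0 - 1*6))² = (0*(0 - 6))² = (0*(-6))² = 0² = 0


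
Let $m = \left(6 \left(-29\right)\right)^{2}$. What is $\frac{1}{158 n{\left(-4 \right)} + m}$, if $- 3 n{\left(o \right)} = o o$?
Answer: $\frac{3}{88300} \approx 3.3975 \cdot 10^{-5}$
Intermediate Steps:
$n{\left(o \right)} = - \frac{o^{2}}{3}$ ($n{\left(o \right)} = - \frac{o o}{3} = - \frac{o^{2}}{3}$)
$m = 30276$ ($m = \left(-174\right)^{2} = 30276$)
$\frac{1}{158 n{\left(-4 \right)} + m} = \frac{1}{158 \left(- \frac{\left(-4\right)^{2}}{3}\right) + 30276} = \frac{1}{158 \left(\left(- \frac{1}{3}\right) 16\right) + 30276} = \frac{1}{158 \left(- \frac{16}{3}\right) + 30276} = \frac{1}{- \frac{2528}{3} + 30276} = \frac{1}{\frac{88300}{3}} = \frac{3}{88300}$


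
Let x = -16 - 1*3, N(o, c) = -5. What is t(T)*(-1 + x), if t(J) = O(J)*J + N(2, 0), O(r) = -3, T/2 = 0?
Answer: 100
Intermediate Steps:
T = 0 (T = 2*0 = 0)
x = -19 (x = -16 - 3 = -19)
t(J) = -5 - 3*J (t(J) = -3*J - 5 = -5 - 3*J)
t(T)*(-1 + x) = (-5 - 3*0)*(-1 - 19) = (-5 + 0)*(-20) = -5*(-20) = 100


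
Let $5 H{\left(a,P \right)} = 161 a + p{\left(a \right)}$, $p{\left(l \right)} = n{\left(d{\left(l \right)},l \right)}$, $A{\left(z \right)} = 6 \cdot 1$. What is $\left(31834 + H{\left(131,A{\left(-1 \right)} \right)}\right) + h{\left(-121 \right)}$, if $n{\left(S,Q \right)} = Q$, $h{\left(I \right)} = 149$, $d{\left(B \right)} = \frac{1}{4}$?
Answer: $\frac{181137}{5} \approx 36227.0$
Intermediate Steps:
$A{\left(z \right)} = 6$
$d{\left(B \right)} = \frac{1}{4}$
$p{\left(l \right)} = l$
$H{\left(a,P \right)} = \frac{162 a}{5}$ ($H{\left(a,P \right)} = \frac{161 a + a}{5} = \frac{162 a}{5}$)
$\left(31834 + H{\left(131,A{\left(-1 \right)} \right)}\right) + h{\left(-121 \right)} = \left(31834 + \frac{162}{5} \cdot 131\right) + 149 = \left(31834 + \frac{21222}{5}\right) + 149 = \frac{180392}{5} + 149 = \frac{181137}{5}$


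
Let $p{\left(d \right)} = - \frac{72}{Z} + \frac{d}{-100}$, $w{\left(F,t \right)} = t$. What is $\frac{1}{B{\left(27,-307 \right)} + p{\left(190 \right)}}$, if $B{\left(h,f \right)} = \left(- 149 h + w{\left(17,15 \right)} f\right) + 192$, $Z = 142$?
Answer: $- \frac{710}{5991269} \approx -0.00011851$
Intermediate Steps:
$B{\left(h,f \right)} = 192 - 149 h + 15 f$ ($B{\left(h,f \right)} = \left(- 149 h + 15 f\right) + 192 = 192 - 149 h + 15 f$)
$p{\left(d \right)} = - \frac{36}{71} - \frac{d}{100}$ ($p{\left(d \right)} = - \frac{72}{142} + \frac{d}{-100} = \left(-72\right) \frac{1}{142} + d \left(- \frac{1}{100}\right) = - \frac{36}{71} - \frac{d}{100}$)
$\frac{1}{B{\left(27,-307 \right)} + p{\left(190 \right)}} = \frac{1}{\left(192 - 4023 + 15 \left(-307\right)\right) - \frac{1709}{710}} = \frac{1}{\left(192 - 4023 - 4605\right) - \frac{1709}{710}} = \frac{1}{-8436 - \frac{1709}{710}} = \frac{1}{- \frac{5991269}{710}} = - \frac{710}{5991269}$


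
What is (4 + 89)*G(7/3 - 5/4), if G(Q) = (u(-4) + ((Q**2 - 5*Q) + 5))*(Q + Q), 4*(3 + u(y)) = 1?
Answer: -115661/288 ≈ -401.60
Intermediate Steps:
u(y) = -11/4 (u(y) = -3 + (1/4)*1 = -3 + 1/4 = -11/4)
G(Q) = 2*Q*(9/4 + Q**2 - 5*Q) (G(Q) = (-11/4 + ((Q**2 - 5*Q) + 5))*(Q + Q) = (-11/4 + (5 + Q**2 - 5*Q))*(2*Q) = (9/4 + Q**2 - 5*Q)*(2*Q) = 2*Q*(9/4 + Q**2 - 5*Q))
(4 + 89)*G(7/3 - 5/4) = (4 + 89)*((7/3 - 5/4)*(9 - 20*(7/3 - 5/4) + 4*(7/3 - 5/4)**2)/2) = 93*((7*(1/3) - 5*1/4)*(9 - 20*(7*(1/3) - 5*1/4) + 4*(7*(1/3) - 5*1/4)**2)/2) = 93*((7/3 - 5/4)*(9 - 20*(7/3 - 5/4) + 4*(7/3 - 5/4)**2)/2) = 93*((1/2)*(13/12)*(9 - 20*13/12 + 4*(13/12)**2)) = 93*((1/2)*(13/12)*(9 - 65/3 + 4*(169/144))) = 93*((1/2)*(13/12)*(9 - 65/3 + 169/36)) = 93*((1/2)*(13/12)*(-287/36)) = 93*(-3731/864) = -115661/288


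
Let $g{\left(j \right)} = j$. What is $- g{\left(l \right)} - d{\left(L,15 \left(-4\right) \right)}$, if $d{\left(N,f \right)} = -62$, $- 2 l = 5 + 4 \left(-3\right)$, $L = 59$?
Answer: $\frac{117}{2} \approx 58.5$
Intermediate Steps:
$l = \frac{7}{2}$ ($l = - \frac{5 + 4 \left(-3\right)}{2} = - \frac{5 - 12}{2} = \left(- \frac{1}{2}\right) \left(-7\right) = \frac{7}{2} \approx 3.5$)
$- g{\left(l \right)} - d{\left(L,15 \left(-4\right) \right)} = \left(-1\right) \frac{7}{2} - -62 = - \frac{7}{2} + 62 = \frac{117}{2}$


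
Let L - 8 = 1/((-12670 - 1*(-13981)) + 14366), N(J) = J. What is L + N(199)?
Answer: 3245140/15677 ≈ 207.00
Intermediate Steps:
L = 125417/15677 (L = 8 + 1/((-12670 - 1*(-13981)) + 14366) = 8 + 1/((-12670 + 13981) + 14366) = 8 + 1/(1311 + 14366) = 8 + 1/15677 = 125417/15677 ≈ 8.0001)
L + N(199) = 125417/15677 + 199 = 3245140/15677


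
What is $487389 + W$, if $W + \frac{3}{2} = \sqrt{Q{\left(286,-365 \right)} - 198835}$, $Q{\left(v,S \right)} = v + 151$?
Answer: $\frac{974775}{2} + i \sqrt{198398} \approx 4.8739 \cdot 10^{5} + 445.42 i$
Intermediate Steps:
$Q{\left(v,S \right)} = 151 + v$
$W = - \frac{3}{2} + i \sqrt{198398}$ ($W = - \frac{3}{2} + \sqrt{\left(151 + 286\right) - 198835} = - \frac{3}{2} + \sqrt{437 - 198835} = - \frac{3}{2} + \sqrt{-198398} = - \frac{3}{2} + i \sqrt{198398} \approx -1.5 + 445.42 i$)
$487389 + W = 487389 - \left(\frac{3}{2} - i \sqrt{198398}\right) = \frac{974775}{2} + i \sqrt{198398}$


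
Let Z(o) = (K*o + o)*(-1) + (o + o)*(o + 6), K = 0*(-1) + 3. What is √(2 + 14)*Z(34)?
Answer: 10336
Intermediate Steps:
K = 3 (K = 0 + 3 = 3)
Z(o) = -4*o + 2*o*(6 + o) (Z(o) = (3*o + o)*(-1) + (o + o)*(o + 6) = (4*o)*(-1) + (2*o)*(6 + o) = -4*o + 2*o*(6 + o))
√(2 + 14)*Z(34) = √(2 + 14)*(2*34*(4 + 34)) = √16*(2*34*38) = 4*2584 = 10336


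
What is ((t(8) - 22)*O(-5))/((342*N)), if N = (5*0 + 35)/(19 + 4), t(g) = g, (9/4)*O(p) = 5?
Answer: -92/1539 ≈ -0.059779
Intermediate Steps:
O(p) = 20/9 (O(p) = (4/9)*5 = 20/9)
N = 35/23 (N = (0 + 35)/23 = 35*(1/23) = 35/23 ≈ 1.5217)
((t(8) - 22)*O(-5))/((342*N)) = ((8 - 22)*(20/9))/((342*(35/23))) = (-14*20/9)/(11970/23) = -280/9*23/11970 = -92/1539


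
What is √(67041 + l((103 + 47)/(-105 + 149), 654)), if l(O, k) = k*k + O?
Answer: √239464038/22 ≈ 703.39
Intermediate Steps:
l(O, k) = O + k² (l(O, k) = k² + O = O + k²)
√(67041 + l((103 + 47)/(-105 + 149), 654)) = √(67041 + ((103 + 47)/(-105 + 149) + 654²)) = √(67041 + (150/44 + 427716)) = √(67041 + (150*(1/44) + 427716)) = √(67041 + (75/22 + 427716)) = √(67041 + 9409827/22) = √(10884729/22) = √239464038/22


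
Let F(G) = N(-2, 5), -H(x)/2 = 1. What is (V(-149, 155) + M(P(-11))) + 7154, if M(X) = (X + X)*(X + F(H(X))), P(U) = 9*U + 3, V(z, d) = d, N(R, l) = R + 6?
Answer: 24973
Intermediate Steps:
N(R, l) = 6 + R
H(x) = -2 (H(x) = -2*1 = -2)
F(G) = 4 (F(G) = 6 - 2 = 4)
P(U) = 3 + 9*U
M(X) = 2*X*(4 + X) (M(X) = (X + X)*(X + 4) = (2*X)*(4 + X) = 2*X*(4 + X))
(V(-149, 155) + M(P(-11))) + 7154 = (155 + 2*(3 + 9*(-11))*(4 + (3 + 9*(-11)))) + 7154 = (155 + 2*(3 - 99)*(4 + (3 - 99))) + 7154 = (155 + 2*(-96)*(4 - 96)) + 7154 = (155 + 2*(-96)*(-92)) + 7154 = (155 + 17664) + 7154 = 17819 + 7154 = 24973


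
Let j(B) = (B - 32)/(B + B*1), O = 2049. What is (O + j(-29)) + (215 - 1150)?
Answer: 64673/58 ≈ 1115.1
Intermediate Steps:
j(B) = (-32 + B)/(2*B) (j(B) = (-32 + B)/(B + B) = (-32 + B)/((2*B)) = (-32 + B)*(1/(2*B)) = (-32 + B)/(2*B))
(O + j(-29)) + (215 - 1150) = (2049 + (½)*(-32 - 29)/(-29)) + (215 - 1150) = (2049 + (½)*(-1/29)*(-61)) - 935 = (2049 + 61/58) - 935 = 118903/58 - 935 = 64673/58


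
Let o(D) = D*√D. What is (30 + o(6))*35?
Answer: 1050 + 210*√6 ≈ 1564.4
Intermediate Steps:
o(D) = D^(3/2)
(30 + o(6))*35 = (30 + 6^(3/2))*35 = (30 + 6*√6)*35 = 1050 + 210*√6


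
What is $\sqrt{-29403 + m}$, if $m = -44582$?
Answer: $i \sqrt{73985} \approx 272.0 i$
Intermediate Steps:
$\sqrt{-29403 + m} = \sqrt{-29403 - 44582} = \sqrt{-73985} = i \sqrt{73985}$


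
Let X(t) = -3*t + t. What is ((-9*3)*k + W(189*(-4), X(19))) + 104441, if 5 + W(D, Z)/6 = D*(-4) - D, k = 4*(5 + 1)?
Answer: 126443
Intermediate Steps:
k = 24 (k = 4*6 = 24)
X(t) = -2*t
W(D, Z) = -30 - 30*D (W(D, Z) = -30 + 6*(D*(-4) - D) = -30 + 6*(-4*D - D) = -30 + 6*(-5*D) = -30 - 30*D)
((-9*3)*k + W(189*(-4), X(19))) + 104441 = (-9*3*24 + (-30 - 5670*(-4))) + 104441 = (-27*24 + (-30 - 30*(-756))) + 104441 = (-648 + (-30 + 22680)) + 104441 = (-648 + 22650) + 104441 = 22002 + 104441 = 126443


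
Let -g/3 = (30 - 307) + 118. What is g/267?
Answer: 159/89 ≈ 1.7865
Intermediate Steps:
g = 477 (g = -3*((30 - 307) + 118) = -3*(-277 + 118) = -3*(-159) = 477)
g/267 = 477/267 = 477*(1/267) = 159/89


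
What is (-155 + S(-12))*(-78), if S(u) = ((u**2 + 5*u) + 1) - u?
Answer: 4524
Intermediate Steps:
S(u) = 1 + u**2 + 4*u (S(u) = (1 + u**2 + 5*u) - u = 1 + u**2 + 4*u)
(-155 + S(-12))*(-78) = (-155 + (1 + (-12)**2 + 4*(-12)))*(-78) = (-155 + (1 + 144 - 48))*(-78) = (-155 + 97)*(-78) = -58*(-78) = 4524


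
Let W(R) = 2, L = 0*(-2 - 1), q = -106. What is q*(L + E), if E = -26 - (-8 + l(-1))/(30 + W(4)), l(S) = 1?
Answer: 43725/16 ≈ 2732.8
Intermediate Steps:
L = 0 (L = 0*(-3) = 0)
E = -825/32 (E = -26 - (-8 + 1)/(30 + 2) = -26 - (-7)/32 = -26 - 1*(-7/32) = -26 + 7/32 = -825/32 ≈ -25.781)
q*(L + E) = -106*(0 - 825/32) = -106*(-825/32) = 43725/16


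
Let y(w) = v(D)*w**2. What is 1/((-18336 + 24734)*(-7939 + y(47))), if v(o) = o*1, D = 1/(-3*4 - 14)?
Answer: -13/667384977 ≈ -1.9479e-8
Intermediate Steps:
D = -1/26 (D = 1/(-12 - 14) = 1/(-26) = -1/26 ≈ -0.038462)
v(o) = o
y(w) = -w**2/26
1/((-18336 + 24734)*(-7939 + y(47))) = 1/((-18336 + 24734)*(-7939 - 1/26*47**2)) = 1/(6398*(-7939 - 1/26*2209)) = 1/(6398*(-7939 - 2209/26)) = 1/(6398*(-208623/26)) = 1/(-667384977/13) = -13/667384977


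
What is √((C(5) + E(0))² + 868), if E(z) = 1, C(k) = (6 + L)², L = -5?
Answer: 2*√218 ≈ 29.530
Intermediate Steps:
C(k) = 1 (C(k) = (6 - 5)² = 1² = 1)
√((C(5) + E(0))² + 868) = √((1 + 1)² + 868) = √(2² + 868) = √(4 + 868) = √872 = 2*√218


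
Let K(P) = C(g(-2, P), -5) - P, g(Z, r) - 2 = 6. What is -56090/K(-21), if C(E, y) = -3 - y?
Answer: -56090/23 ≈ -2438.7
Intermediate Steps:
g(Z, r) = 8 (g(Z, r) = 2 + 6 = 8)
K(P) = 2 - P (K(P) = (-3 - 1*(-5)) - P = (-3 + 5) - P = 2 - P)
-56090/K(-21) = -56090/(2 - 1*(-21)) = -56090/(2 + 21) = -56090/23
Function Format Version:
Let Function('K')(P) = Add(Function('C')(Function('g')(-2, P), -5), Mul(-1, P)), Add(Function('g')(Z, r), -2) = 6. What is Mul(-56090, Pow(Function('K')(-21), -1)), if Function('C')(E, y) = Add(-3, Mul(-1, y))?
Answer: Rational(-56090, 23) ≈ -2438.7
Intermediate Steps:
Function('g')(Z, r) = 8 (Function('g')(Z, r) = Add(2, 6) = 8)
Function('K')(P) = Add(2, Mul(-1, P)) (Function('K')(P) = Add(Add(-3, Mul(-1, -5)), Mul(-1, P)) = Add(Add(-3, 5), Mul(-1, P)) = Add(2, Mul(-1, P)))
Mul(-56090, Pow(Function('K')(-21), -1)) = Mul(-56090, Pow(Add(2, Mul(-1, -21)), -1)) = Mul(-56090, Pow(Add(2, 21), -1)) = Mul(-56090, Pow(23, -1)) = Mul(-56090, Rational(1, 23)) = Rational(-56090, 23)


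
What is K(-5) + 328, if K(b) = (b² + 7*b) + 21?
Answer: 339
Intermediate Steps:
K(b) = 21 + b² + 7*b
K(-5) + 328 = (21 + (-5)² + 7*(-5)) + 328 = (21 + 25 - 35) + 328 = 11 + 328 = 339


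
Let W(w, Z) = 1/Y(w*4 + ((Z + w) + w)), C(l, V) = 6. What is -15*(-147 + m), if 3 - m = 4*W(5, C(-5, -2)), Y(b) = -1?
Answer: 2100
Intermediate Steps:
W(w, Z) = -1 (W(w, Z) = 1/(-1) = -1)
m = 7 (m = 3 - 4*(-1) = 3 - 1*(-4) = 3 + 4 = 7)
-15*(-147 + m) = -15*(-147 + 7) = -15*(-140) = 2100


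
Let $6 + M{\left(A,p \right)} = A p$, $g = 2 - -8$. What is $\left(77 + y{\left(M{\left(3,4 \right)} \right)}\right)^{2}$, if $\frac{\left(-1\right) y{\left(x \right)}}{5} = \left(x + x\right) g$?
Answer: $273529$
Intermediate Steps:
$g = 10$ ($g = 2 + 8 = 10$)
$M{\left(A,p \right)} = -6 + A p$
$y{\left(x \right)} = - 100 x$ ($y{\left(x \right)} = - 5 \left(x + x\right) 10 = - 5 \cdot 2 x 10 = - 5 \cdot 20 x = - 100 x$)
$\left(77 + y{\left(M{\left(3,4 \right)} \right)}\right)^{2} = \left(77 - 100 \left(-6 + 3 \cdot 4\right)\right)^{2} = \left(77 - 100 \left(-6 + 12\right)\right)^{2} = \left(77 - 600\right)^{2} = \left(-523\right)^{2} = 273529$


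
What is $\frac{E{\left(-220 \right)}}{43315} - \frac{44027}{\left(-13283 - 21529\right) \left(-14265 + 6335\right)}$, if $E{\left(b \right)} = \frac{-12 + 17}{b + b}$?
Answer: $- \frac{420236639}{2630650553388} \approx -0.00015975$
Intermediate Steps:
$E{\left(b \right)} = \frac{5}{2 b}$
$\frac{E{\left(-220 \right)}}{43315} - \frac{44027}{\left(-13283 - 21529\right) \left(-14265 + 6335\right)} = \frac{\frac{5}{2} \frac{1}{-220}}{43315} - \frac{44027}{\left(-13283 - 21529\right) \left(-14265 + 6335\right)} = \frac{5}{2} \left(- \frac{1}{220}\right) \frac{1}{43315} - \frac{44027}{\left(-34812\right) \left(-7930\right)} = \left(- \frac{1}{88}\right) \frac{1}{43315} - \frac{44027}{276059160} = - \frac{1}{3811720} - \frac{44027}{276059160} = - \frac{420236639}{2630650553388}$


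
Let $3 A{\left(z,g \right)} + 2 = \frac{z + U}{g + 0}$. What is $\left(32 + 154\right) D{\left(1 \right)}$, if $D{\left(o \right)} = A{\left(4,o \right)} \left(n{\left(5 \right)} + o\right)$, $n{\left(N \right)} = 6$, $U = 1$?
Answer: $1302$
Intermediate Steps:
$A{\left(z,g \right)} = - \frac{2}{3} + \frac{1 + z}{3 g}$ ($A{\left(z,g \right)} = - \frac{2}{3} + \frac{\left(z + 1\right) \frac{1}{g + 0}}{3} = - \frac{2}{3} + \frac{\left(1 + z\right) \frac{1}{g}}{3} = - \frac{2}{3} + \frac{\frac{1}{g} \left(1 + z\right)}{3} = - \frac{2}{3} + \frac{1 + z}{3 g}$)
$D{\left(o \right)} = \frac{\left(5 - 2 o\right) \left(6 + o\right)}{3 o}$ ($D{\left(o \right)} = \frac{1 + 4 - 2 o}{3 o} \left(6 + o\right) = \frac{5 - 2 o}{3 o} \left(6 + o\right) = \frac{\left(5 - 2 o\right) \left(6 + o\right)}{3 o}$)
$\left(32 + 154\right) D{\left(1 \right)} = \left(32 + 154\right) \frac{\left(5 - 2\right) \left(6 + 1\right)}{3 \cdot 1} = 186 \cdot \frac{1}{3} \cdot 1 \left(5 - 2\right) 7 = 186 \cdot \frac{1}{3} \cdot 1 \cdot 3 \cdot 7 = 186 \cdot 7 = 1302$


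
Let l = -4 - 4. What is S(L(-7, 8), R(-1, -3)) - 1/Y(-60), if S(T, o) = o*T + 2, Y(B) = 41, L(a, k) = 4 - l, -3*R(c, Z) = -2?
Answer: 409/41 ≈ 9.9756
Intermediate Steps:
l = -8
R(c, Z) = ⅔ (R(c, Z) = -⅓*(-2) = ⅔)
L(a, k) = 12 (L(a, k) = 4 - 1*(-8) = 4 + 8 = 12)
S(T, o) = 2 + T*o (S(T, o) = T*o + 2 = 2 + T*o)
S(L(-7, 8), R(-1, -3)) - 1/Y(-60) = (2 + 12*(⅔)) - 1/41 = (2 + 8) - 1*1/41 = 10 - 1/41 = 409/41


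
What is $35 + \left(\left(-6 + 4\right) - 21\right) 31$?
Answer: $-678$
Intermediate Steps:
$35 + \left(\left(-6 + 4\right) - 21\right) 31 = 35 + \left(-2 - 21\right) 31 = 35 - 713 = -678$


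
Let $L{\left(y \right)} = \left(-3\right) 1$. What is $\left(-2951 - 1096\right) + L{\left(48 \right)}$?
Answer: $-4050$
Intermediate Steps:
$L{\left(y \right)} = -3$
$\left(-2951 - 1096\right) + L{\left(48 \right)} = \left(-2951 - 1096\right) - 3 = -4047 - 3 = -4050$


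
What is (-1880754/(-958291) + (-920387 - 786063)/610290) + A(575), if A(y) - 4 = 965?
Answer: 56621804622562/58483541439 ≈ 968.17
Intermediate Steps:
A(y) = 969 (A(y) = 4 + 965 = 969)
(-1880754/(-958291) + (-920387 - 786063)/610290) + A(575) = (-1880754/(-958291) + (-920387 - 786063)/610290) + 969 = (-1880754*(-1/958291) - 1706450*1/610290) + 969 = (1880754/958291 - 170645/61029) + 969 = -48747031829/58483541439 + 969 = 56621804622562/58483541439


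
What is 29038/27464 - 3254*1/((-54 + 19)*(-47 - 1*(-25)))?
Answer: -16752149/5286820 ≈ -3.1687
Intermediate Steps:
29038/27464 - 3254*1/((-54 + 19)*(-47 - 1*(-25))) = 29038*(1/27464) - 3254*(-1/(35*(-47 + 25))) = 14519/13732 - 3254/((-35*(-22))) = 14519/13732 - 3254/770 = 14519/13732 - 3254*1/770 = 14519/13732 - 1627/385 = -16752149/5286820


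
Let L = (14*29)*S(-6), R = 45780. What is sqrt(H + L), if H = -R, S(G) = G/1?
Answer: 14*I*sqrt(246) ≈ 219.58*I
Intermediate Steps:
S(G) = G (S(G) = G*1 = G)
L = -2436 (L = (14*29)*(-6) = 406*(-6) = -2436)
H = -45780 (H = -1*45780 = -45780)
sqrt(H + L) = sqrt(-45780 - 2436) = sqrt(-48216) = 14*I*sqrt(246)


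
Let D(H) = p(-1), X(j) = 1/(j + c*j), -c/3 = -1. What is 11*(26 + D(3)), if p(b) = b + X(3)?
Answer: 3311/12 ≈ 275.92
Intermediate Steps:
c = 3 (c = -3*(-1) = 3)
X(j) = 1/(4*j) (X(j) = 1/(j + 3*j) = 1/(4*j))
p(b) = 1/12 + b (p(b) = b + (1/4)/3 = b + (1/4)*(1/3) = b + 1/12 = 1/12 + b)
D(H) = -11/12 (D(H) = 1/12 - 1 = -11/12)
11*(26 + D(3)) = 11*(26 - 11/12) = 11*(301/12) = 3311/12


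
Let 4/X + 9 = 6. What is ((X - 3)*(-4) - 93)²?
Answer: 51529/9 ≈ 5725.4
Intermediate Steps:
X = -4/3 (X = 4/(-9 + 6) = 4/(-3) = 4*(-⅓) = -4/3 ≈ -1.3333)
((X - 3)*(-4) - 93)² = ((-4/3 - 3)*(-4) - 93)² = (-13/3*(-4) - 93)² = (52/3 - 93)² = (-227/3)² = 51529/9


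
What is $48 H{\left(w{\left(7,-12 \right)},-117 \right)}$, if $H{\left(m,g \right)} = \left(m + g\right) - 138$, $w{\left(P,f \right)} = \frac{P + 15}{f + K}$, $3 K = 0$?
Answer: $-12328$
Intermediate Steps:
$K = 0$ ($K = \frac{1}{3} \cdot 0 = 0$)
$w{\left(P,f \right)} = \frac{15 + P}{f}$ ($w{\left(P,f \right)} = \frac{P + 15}{f + 0} = \frac{15 + P}{f}$)
$H{\left(m,g \right)} = -138 + g + m$ ($H{\left(m,g \right)} = \left(g + m\right) - 138 = -138 + g + m$)
$48 H{\left(w{\left(7,-12 \right)},-117 \right)} = 48 \left(-138 - 117 + \frac{15 + 7}{-12}\right) = 48 \left(-138 - 117 - \frac{11}{6}\right) = 48 \left(- \frac{1541}{6}\right) = -12328$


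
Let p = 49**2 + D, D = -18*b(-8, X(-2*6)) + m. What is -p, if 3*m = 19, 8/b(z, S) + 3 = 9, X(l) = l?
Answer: -7150/3 ≈ -2383.3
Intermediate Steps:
b(z, S) = 4/3 (b(z, S) = 8/(-3 + 9) = 8/6 = 8*(1/6) = 4/3)
m = 19/3 (m = (1/3)*19 = 19/3 ≈ 6.3333)
D = -53/3 (D = -18*4/3 + 19/3 = -24 + 19/3 = -53/3 ≈ -17.667)
p = 7150/3 (p = 49**2 - 53/3 = 2401 - 53/3 = 7150/3 ≈ 2383.3)
-p = -1*7150/3 = -7150/3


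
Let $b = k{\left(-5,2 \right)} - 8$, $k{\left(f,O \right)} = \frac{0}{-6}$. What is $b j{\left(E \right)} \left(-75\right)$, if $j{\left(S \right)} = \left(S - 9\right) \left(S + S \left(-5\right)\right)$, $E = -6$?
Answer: $-216000$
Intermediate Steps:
$k{\left(f,O \right)} = 0$ ($k{\left(f,O \right)} = 0 \left(- \frac{1}{6}\right) = 0$)
$b = -8$ ($b = 0 - 8 = -8$)
$j{\left(S \right)} = - 4 S \left(-9 + S\right)$ ($j{\left(S \right)} = \left(-9 + S\right) \left(S - 5 S\right) = \left(-9 + S\right) \left(- 4 S\right) = - 4 S \left(-9 + S\right)$)
$b j{\left(E \right)} \left(-75\right) = - 8 \cdot 4 \left(-6\right) \left(9 - -6\right) \left(-75\right) = - 8 \cdot 4 \left(-6\right) \left(9 + 6\right) \left(-75\right) = - 8 \cdot 4 \left(-6\right) 15 \left(-75\right) = \left(-8\right) \left(-360\right) \left(-75\right) = 2880 \left(-75\right) = -216000$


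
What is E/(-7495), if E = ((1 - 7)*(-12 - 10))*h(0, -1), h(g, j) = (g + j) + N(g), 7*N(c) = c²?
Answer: 132/7495 ≈ 0.017612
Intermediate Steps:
N(c) = c²/7
h(g, j) = g + j + g²/7 (h(g, j) = (g + j) + g²/7 = g + j + g²/7)
E = -132 (E = ((1 - 7)*(-12 - 10))*(0 - 1 + (⅐)*0²) = (-6*(-22))*(0 - 1 + (⅐)*0) = 132*(0 - 1 + 0) = 132*(-1) = -132)
E/(-7495) = -132/(-7495) = -132*(-1/7495) = 132/7495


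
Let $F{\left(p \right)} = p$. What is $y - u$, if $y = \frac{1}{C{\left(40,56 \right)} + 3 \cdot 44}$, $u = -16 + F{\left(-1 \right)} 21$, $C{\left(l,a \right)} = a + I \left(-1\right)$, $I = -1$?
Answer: $\frac{6994}{189} \approx 37.005$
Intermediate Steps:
$C{\left(l,a \right)} = 1 + a$ ($C{\left(l,a \right)} = a - -1 = a + 1 = 1 + a$)
$u = -37$ ($u = -16 - 21 = -37$)
$y = \frac{1}{189}$ ($y = \frac{1}{\left(1 + 56\right) + 3 \cdot 44} = \frac{1}{57 + 132} = \frac{1}{189} \approx 0.005291$)
$y - u = \frac{1}{189} - -37 = \frac{1}{189} + 37 = \frac{6994}{189}$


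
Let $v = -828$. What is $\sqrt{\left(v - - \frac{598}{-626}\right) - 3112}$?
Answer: $\frac{i \sqrt{386091447}}{313} \approx 62.777 i$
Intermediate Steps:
$\sqrt{\left(v - - \frac{598}{-626}\right) - 3112} = \sqrt{\left(-828 - - \frac{598}{-626}\right) - 3112} = \sqrt{\left(-828 - \left(-598\right) \left(- \frac{1}{626}\right)\right) - 3112} = \sqrt{\left(-828 - \frac{299}{313}\right) - 3112} = \sqrt{- \frac{259463}{313} - 3112} = \sqrt{- \frac{1233519}{313}} = \frac{i \sqrt{386091447}}{313}$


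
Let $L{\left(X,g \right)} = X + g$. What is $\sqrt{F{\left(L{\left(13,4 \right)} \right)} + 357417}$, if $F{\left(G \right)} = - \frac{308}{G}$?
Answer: $\frac{\sqrt{103288277}}{17} \approx 597.83$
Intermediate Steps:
$\sqrt{F{\left(L{\left(13,4 \right)} \right)} + 357417} = \sqrt{- \frac{308}{13 + 4} + 357417} = \sqrt{- \frac{308}{17} + 357417} = \sqrt{\frac{6075781}{17}} = \frac{\sqrt{103288277}}{17}$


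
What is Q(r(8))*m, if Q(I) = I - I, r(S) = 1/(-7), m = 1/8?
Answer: 0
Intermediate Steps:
m = ⅛ ≈ 0.12500
r(S) = -⅐
Q(I) = 0
Q(r(8))*m = 0*(⅛) = 0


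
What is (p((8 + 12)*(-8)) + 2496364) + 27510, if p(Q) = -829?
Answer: 2523045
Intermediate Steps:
(p((8 + 12)*(-8)) + 2496364) + 27510 = (-829 + 2496364) + 27510 = 2495535 + 27510 = 2523045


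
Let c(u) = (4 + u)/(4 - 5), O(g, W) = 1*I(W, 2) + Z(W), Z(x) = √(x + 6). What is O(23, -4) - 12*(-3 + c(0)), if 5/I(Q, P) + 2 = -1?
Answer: 247/3 + √2 ≈ 83.748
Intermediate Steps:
Z(x) = √(6 + x)
I(Q, P) = -5/3 (I(Q, P) = 5/(-2 - 1) = 5/(-3) = 5*(-⅓) = -5/3)
O(g, W) = -5/3 + √(6 + W) (O(g, W) = 1*(-5/3) + √(6 + W) = -5/3 + √(6 + W))
c(u) = -4 - u (c(u) = (4 + u)/(-1) = (4 + u)*(-1) = -4 - u)
O(23, -4) - 12*(-3 + c(0)) = (-5/3 + √(6 - 4)) - 12*(-3 + (-4 - 1*0)) = (-5/3 + √2) - 12*(-3 + (-4 + 0)) = (-5/3 + √2) - 12*(-3 - 4) = (-5/3 + √2) - 12*(-7) = (-5/3 + √2) - 1*(-84) = (-5/3 + √2) + 84 = 247/3 + √2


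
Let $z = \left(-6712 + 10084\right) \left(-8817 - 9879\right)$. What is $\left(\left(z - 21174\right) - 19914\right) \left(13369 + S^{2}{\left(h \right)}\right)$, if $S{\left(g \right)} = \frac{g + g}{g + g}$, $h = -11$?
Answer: $-843433080000$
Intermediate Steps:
$z = -63042912$ ($z = 3372 \left(-18696\right) = -63042912$)
$S{\left(g \right)} = 1$ ($S{\left(g \right)} = \frac{2 g}{2 g} = 2 g \frac{1}{2 g} = 1$)
$\left(\left(z - 21174\right) - 19914\right) \left(13369 + S^{2}{\left(h \right)}\right) = \left(\left(-63042912 - 21174\right) - 19914\right) \left(13369 + 1^{2}\right) = \left(\left(-63042912 - 21174\right) - 19914\right) \left(13369 + 1\right) = \left(-63064086 - 19914\right) 13370 = \left(-63084000\right) 13370 = -843433080000$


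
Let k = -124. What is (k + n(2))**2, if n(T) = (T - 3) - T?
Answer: 16129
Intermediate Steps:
n(T) = -3 (n(T) = (-3 + T) - T = -3)
(k + n(2))**2 = (-124 - 3)**2 = (-127)**2 = 16129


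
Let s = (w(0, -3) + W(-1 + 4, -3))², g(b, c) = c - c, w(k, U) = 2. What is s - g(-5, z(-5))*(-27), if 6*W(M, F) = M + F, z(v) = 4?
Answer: 4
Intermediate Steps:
g(b, c) = 0
W(M, F) = F/6 + M/6 (W(M, F) = (M + F)/6 = (F + M)/6 = F/6 + M/6)
s = 4 (s = (2 + ((⅙)*(-3) + (-1 + 4)/6))² = (2 + (-½ + (⅙)*3))² = (2 + (-½ + ½))² = (2 + 0)² = 2² = 4)
s - g(-5, z(-5))*(-27) = 4 - 0*(-27) = 4 - 1*0 = 4 + 0 = 4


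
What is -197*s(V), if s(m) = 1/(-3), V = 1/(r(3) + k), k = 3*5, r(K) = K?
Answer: 197/3 ≈ 65.667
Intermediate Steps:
k = 15
V = 1/18 (V = 1/(3 + 15) = 1/18 ≈ 0.055556)
s(m) = -1/3
-197*s(V) = -197*(-1/3) = 197/3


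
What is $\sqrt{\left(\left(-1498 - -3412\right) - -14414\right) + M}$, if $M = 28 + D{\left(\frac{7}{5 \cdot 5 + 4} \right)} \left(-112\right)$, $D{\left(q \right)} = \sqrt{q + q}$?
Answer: $\frac{2 \sqrt{3438849 - 812 \sqrt{406}}}{29} \approx 127.59$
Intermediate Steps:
$D{\left(q \right)} = \sqrt{2} \sqrt{q}$ ($D{\left(q \right)} = \sqrt{2 q} = \sqrt{2} \sqrt{q}$)
$M = 28 - \frac{112 \sqrt{406}}{29}$ ($M = 28 + \sqrt{2} \sqrt{\frac{7}{5 \cdot 5 + 4}} \left(-112\right) = 28 + \sqrt{2} \sqrt{\frac{7}{25 + 4}} \left(-112\right) = 28 + \sqrt{2} \sqrt{\frac{7}{29}} \left(-112\right) = 28 + \sqrt{2} \frac{\sqrt{203}}{29} \left(-112\right) = 28 + \frac{\sqrt{406}}{29} \left(-112\right) = 28 - \frac{112 \sqrt{406}}{29} \approx -49.819$)
$\sqrt{\left(\left(-1498 - -3412\right) - -14414\right) + M} = \sqrt{\left(\left(-1498 - -3412\right) - -14414\right) + \left(28 - \frac{112 \sqrt{406}}{29}\right)} = \sqrt{\left(\left(-1498 + 3412\right) + 14414\right) + \left(28 - \frac{112 \sqrt{406}}{29}\right)} = \sqrt{\left(1914 + 14414\right) + \left(28 - \frac{112 \sqrt{406}}{29}\right)} = \sqrt{16328 + \left(28 - \frac{112 \sqrt{406}}{29}\right)} = \sqrt{16356 - \frac{112 \sqrt{406}}{29}}$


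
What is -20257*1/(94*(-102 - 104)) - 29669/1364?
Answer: -727234/35123 ≈ -20.705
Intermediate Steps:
-20257*1/(94*(-102 - 104)) - 29669/1364 = -20257/(94*(-206)) - 29669*1/1364 = -20257/(-19364) - 29669/1364 = -20257*(-1/19364) - 29669/1364 = 431/412 - 29669/1364 = -727234/35123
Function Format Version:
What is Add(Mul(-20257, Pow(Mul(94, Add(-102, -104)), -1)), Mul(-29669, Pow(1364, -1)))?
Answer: Rational(-727234, 35123) ≈ -20.705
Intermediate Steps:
Add(Mul(-20257, Pow(Mul(94, Add(-102, -104)), -1)), Mul(-29669, Pow(1364, -1))) = Add(Mul(-20257, Pow(Mul(94, -206), -1)), Mul(-29669, Rational(1, 1364))) = Add(Mul(-20257, Pow(-19364, -1)), Rational(-29669, 1364)) = Add(Mul(-20257, Rational(-1, 19364)), Rational(-29669, 1364)) = Add(Rational(431, 412), Rational(-29669, 1364)) = Rational(-727234, 35123)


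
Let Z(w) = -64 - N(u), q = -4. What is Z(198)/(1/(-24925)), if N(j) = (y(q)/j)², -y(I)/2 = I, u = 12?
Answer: 14456500/9 ≈ 1.6063e+6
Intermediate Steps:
y(I) = -2*I
N(j) = 64/j² (N(j) = ((-2*(-4))/j)² = (8/j)² = 64/j²)
Z(w) = -580/9 (Z(w) = -64 - 64/12² = -64 - 64/144 = -64 - 1*4/9 = -64 - 4/9 = -580/9)
Z(198)/(1/(-24925)) = -580/(9*(1/(-24925))) = -580/(9*(-1/24925)) = -580/9*(-24925) = 14456500/9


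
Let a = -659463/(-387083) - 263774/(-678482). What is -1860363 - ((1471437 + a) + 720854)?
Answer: -76024600065936738/18759203429 ≈ -4.0527e+6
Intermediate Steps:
a = 39252586172/18759203429 (a = -659463*(-1/387083) - 263774*(-1/678482) = 659463/387083 + 18841/48463 = 39252586172/18759203429 ≈ 2.0924)
-1860363 - ((1471437 + a) + 720854) = -1860363 - ((1471437 + 39252586172/18759203429) + 720854) = -1860363 - (27603025268543645/18759203429 + 720854) = -1860363 - 1*41125672097152011/18759203429 = -1860363 - 41125672097152011/18759203429 = -76024600065936738/18759203429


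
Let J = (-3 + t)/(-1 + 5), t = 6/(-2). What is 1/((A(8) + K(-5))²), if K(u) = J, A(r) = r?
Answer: 4/169 ≈ 0.023669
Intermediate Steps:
t = -3 (t = 6*(-½) = -3)
J = -3/2 (J = (-3 - 3)/(-1 + 5) = -6/4 = -6*¼ = -3/2 ≈ -1.5000)
K(u) = -3/2
1/((A(8) + K(-5))²) = 1/((8 - 3/2)²) = 1/((13/2)²) = 1/(169/4) = 4/169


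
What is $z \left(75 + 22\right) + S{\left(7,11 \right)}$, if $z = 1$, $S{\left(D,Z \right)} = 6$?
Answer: $103$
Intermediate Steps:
$z \left(75 + 22\right) + S{\left(7,11 \right)} = 1 \left(75 + 22\right) + 6 = 1 \cdot 97 + 6 = 97 + 6 = 103$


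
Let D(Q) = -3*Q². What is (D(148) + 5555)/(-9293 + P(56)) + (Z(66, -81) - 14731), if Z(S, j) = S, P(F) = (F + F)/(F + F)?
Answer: -136207023/9292 ≈ -14659.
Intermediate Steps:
P(F) = 1 (P(F) = (2*F)/((2*F)) = (2*F)*(1/(2*F)) = 1)
(D(148) + 5555)/(-9293 + P(56)) + (Z(66, -81) - 14731) = (-3*148² + 5555)/(-9293 + 1) + (66 - 14731) = (-3*21904 + 5555)/(-9292) - 14665 = (-65712 + 5555)*(-1/9292) - 14665 = -60157*(-1/9292) - 14665 = 60157/9292 - 14665 = -136207023/9292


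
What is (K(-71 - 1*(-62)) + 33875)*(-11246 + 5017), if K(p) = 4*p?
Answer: -210783131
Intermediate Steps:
(K(-71 - 1*(-62)) + 33875)*(-11246 + 5017) = (4*(-71 - 1*(-62)) + 33875)*(-11246 + 5017) = (4*(-71 + 62) + 33875)*(-6229) = (4*(-9) + 33875)*(-6229) = (-36 + 33875)*(-6229) = 33839*(-6229) = -210783131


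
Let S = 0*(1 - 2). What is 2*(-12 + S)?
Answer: -24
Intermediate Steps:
S = 0 (S = 0*(-1) = 0)
2*(-12 + S) = 2*(-12 + 0) = 2*(-12) = -24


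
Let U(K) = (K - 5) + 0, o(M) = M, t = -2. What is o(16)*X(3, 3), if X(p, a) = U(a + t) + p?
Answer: -16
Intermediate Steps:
U(K) = -5 + K (U(K) = (-5 + K) + 0 = -5 + K)
X(p, a) = -7 + a + p (X(p, a) = (-5 + (a - 2)) + p = (-5 + (-2 + a)) + p = (-7 + a) + p = -7 + a + p)
o(16)*X(3, 3) = 16*(-7 + 3 + 3) = 16*(-1) = -16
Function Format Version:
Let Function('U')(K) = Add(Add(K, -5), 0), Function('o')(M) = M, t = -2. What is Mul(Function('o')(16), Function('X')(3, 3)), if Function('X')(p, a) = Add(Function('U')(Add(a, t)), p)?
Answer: -16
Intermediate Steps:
Function('U')(K) = Add(-5, K) (Function('U')(K) = Add(Add(-5, K), 0) = Add(-5, K))
Function('X')(p, a) = Add(-7, a, p) (Function('X')(p, a) = Add(Add(-5, Add(a, -2)), p) = Add(Add(-5, Add(-2, a)), p) = Add(Add(-7, a), p) = Add(-7, a, p))
Mul(Function('o')(16), Function('X')(3, 3)) = Mul(16, Add(-7, 3, 3)) = Mul(16, -1) = -16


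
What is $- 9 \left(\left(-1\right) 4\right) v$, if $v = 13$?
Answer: $468$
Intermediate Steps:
$- 9 \left(\left(-1\right) 4\right) v = - 9 \left(\left(-1\right) 4\right) 13 = \left(-9\right) \left(-4\right) 13 = 36 \cdot 13 = 468$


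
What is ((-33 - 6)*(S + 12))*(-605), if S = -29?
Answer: -401115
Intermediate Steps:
((-33 - 6)*(S + 12))*(-605) = ((-33 - 6)*(-29 + 12))*(-605) = -39*(-17)*(-605) = 663*(-605) = -401115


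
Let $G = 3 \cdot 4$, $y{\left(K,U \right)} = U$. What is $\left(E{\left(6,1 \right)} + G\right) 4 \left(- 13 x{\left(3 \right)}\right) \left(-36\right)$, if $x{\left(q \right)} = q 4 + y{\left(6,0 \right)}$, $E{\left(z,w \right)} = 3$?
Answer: $336960$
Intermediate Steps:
$G = 12$
$x{\left(q \right)} = 4 q$ ($x{\left(q \right)} = q 4 + 0 = 4 q + 0 = 4 q$)
$\left(E{\left(6,1 \right)} + G\right) 4 \left(- 13 x{\left(3 \right)}\right) \left(-36\right) = \left(3 + 12\right) 4 \left(- 13 \cdot 4 \cdot 3\right) \left(-36\right) = 15 \cdot 4 \left(\left(-13\right) 12\right) \left(-36\right) = 60 \left(-156\right) \left(-36\right) = \left(-9360\right) \left(-36\right) = 336960$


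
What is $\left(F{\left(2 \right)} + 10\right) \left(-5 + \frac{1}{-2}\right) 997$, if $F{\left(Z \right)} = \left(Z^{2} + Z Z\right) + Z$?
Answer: $-109670$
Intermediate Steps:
$F{\left(Z \right)} = Z + 2 Z^{2}$ ($F{\left(Z \right)} = \left(Z^{2} + Z^{2}\right) + Z = 2 Z^{2} + Z = Z + 2 Z^{2}$)
$\left(F{\left(2 \right)} + 10\right) \left(-5 + \frac{1}{-2}\right) 997 = \left(2 \left(1 + 2 \cdot 2\right) + 10\right) \left(-5 + \frac{1}{-2}\right) 997 = \left(2 \left(1 + 4\right) + 10\right) \left(-5 - \frac{1}{2}\right) 997 = \left(2 \cdot 5 + 10\right) \left(- \frac{11}{2}\right) 997 = \left(10 + 10\right) \left(- \frac{11}{2}\right) 997 = 20 \left(- \frac{11}{2}\right) 997 = \left(-110\right) 997 = -109670$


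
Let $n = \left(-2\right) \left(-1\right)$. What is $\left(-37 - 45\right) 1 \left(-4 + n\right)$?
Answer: $164$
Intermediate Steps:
$n = 2$
$\left(-37 - 45\right) 1 \left(-4 + n\right) = \left(-37 - 45\right) 1 \left(-4 + 2\right) = - 82 \cdot 1 \left(-2\right) = \left(-82\right) \left(-2\right) = 164$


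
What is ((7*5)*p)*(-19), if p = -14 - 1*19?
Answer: 21945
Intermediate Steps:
p = -33 (p = -14 - 19 = -33)
((7*5)*p)*(-19) = ((7*5)*(-33))*(-19) = (35*(-33))*(-19) = -1155*(-19) = 21945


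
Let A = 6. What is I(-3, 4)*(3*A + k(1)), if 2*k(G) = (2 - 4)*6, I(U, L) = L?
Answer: 48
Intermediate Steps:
k(G) = -6 (k(G) = ((2 - 4)*6)/2 = (-2*6)/2 = (½)*(-12) = -6)
I(-3, 4)*(3*A + k(1)) = 4*(3*6 - 6) = 4*(18 - 6) = 4*12 = 48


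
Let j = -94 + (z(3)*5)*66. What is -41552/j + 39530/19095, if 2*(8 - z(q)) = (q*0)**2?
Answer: -54422/3819 ≈ -14.250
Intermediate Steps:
z(q) = 8 (z(q) = 8 - (q*0)**2/2 = 8 - 1/2*0**2 = 8 - 1/2*0 = 8 + 0 = 8)
j = 2546 (j = -94 + (8*5)*66 = -94 + 40*66 = -94 + 2640 = 2546)
-41552/j + 39530/19095 = -41552/2546 + 39530/19095 = -41552*1/2546 + 39530*(1/19095) = -20776/1273 + 118/57 = -54422/3819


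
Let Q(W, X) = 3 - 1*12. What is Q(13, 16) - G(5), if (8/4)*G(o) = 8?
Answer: -13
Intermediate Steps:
Q(W, X) = -9 (Q(W, X) = 3 - 12 = -9)
G(o) = 4 (G(o) = (1/2)*8 = 4)
Q(13, 16) - G(5) = -9 - 1*4 = -9 - 4 = -13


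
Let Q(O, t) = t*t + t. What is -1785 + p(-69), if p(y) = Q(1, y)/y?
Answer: -1853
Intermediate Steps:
Q(O, t) = t + t² (Q(O, t) = t² + t = t + t²)
p(y) = 1 + y (p(y) = (y*(1 + y))/y = 1 + y)
-1785 + p(-69) = -1785 + (1 - 69) = -1785 - 68 = -1853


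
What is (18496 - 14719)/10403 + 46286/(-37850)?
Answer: -169276904/196876775 ≈ -0.85981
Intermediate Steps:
(18496 - 14719)/10403 + 46286/(-37850) = 3777*(1/10403) + 46286*(-1/37850) = 3777/10403 - 23143/18925 = -169276904/196876775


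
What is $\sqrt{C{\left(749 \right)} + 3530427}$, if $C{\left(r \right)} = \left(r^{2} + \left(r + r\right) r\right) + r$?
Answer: $\sqrt{5214179} \approx 2283.5$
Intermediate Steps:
$C{\left(r \right)} = r + 3 r^{2}$ ($C{\left(r \right)} = \left(r^{2} + 2 r r\right) + r = \left(r^{2} + 2 r^{2}\right) + r = 3 r^{2} + r = r + 3 r^{2}$)
$\sqrt{C{\left(749 \right)} + 3530427} = \sqrt{749 \left(1 + 3 \cdot 749\right) + 3530427} = \sqrt{749 \left(1 + 2247\right) + 3530427} = \sqrt{749 \cdot 2248 + 3530427} = \sqrt{1683752 + 3530427} = \sqrt{5214179}$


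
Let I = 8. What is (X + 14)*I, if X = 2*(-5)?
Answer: 32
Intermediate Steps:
X = -10
(X + 14)*I = (-10 + 14)*8 = 4*8 = 32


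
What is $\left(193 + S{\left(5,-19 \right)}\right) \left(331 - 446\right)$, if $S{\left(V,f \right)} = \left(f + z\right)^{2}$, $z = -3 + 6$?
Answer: $-51635$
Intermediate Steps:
$z = 3$
$S{\left(V,f \right)} = \left(3 + f\right)^{2}$ ($S{\left(V,f \right)} = \left(f + 3\right)^{2} = \left(3 + f\right)^{2}$)
$\left(193 + S{\left(5,-19 \right)}\right) \left(331 - 446\right) = \left(193 + \left(3 - 19\right)^{2}\right) \left(331 - 446\right) = \left(193 + \left(-16\right)^{2}\right) \left(-115\right) = \left(193 + 256\right) \left(-115\right) = 449 \left(-115\right) = -51635$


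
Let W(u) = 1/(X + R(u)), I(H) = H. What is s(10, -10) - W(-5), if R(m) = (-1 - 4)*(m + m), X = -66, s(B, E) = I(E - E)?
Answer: 1/16 ≈ 0.062500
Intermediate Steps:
s(B, E) = 0 (s(B, E) = E - E = 0)
R(m) = -10*m
W(u) = 1/(-66 - 10*u)
s(10, -10) - W(-5) = 0 - (-1)/(66 + 10*(-5)) = 0 - (-1)/(66 - 50) = 0 - (-1)/16 = 0 - 1*(-1/16) = 0 + 1/16 = 1/16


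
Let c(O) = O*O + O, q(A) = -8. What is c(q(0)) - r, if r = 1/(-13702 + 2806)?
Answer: 610177/10896 ≈ 56.000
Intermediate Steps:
r = -1/10896 (r = 1/(-10896) = -1/10896 ≈ -9.1777e-5)
c(O) = O + O² (c(O) = O² + O = O + O²)
c(q(0)) - r = -8*(1 - 8) - 1*(-1/10896) = -8*(-7) + 1/10896 = 56 + 1/10896 = 610177/10896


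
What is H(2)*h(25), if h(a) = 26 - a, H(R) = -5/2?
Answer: -5/2 ≈ -2.5000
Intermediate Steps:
H(R) = -5/2 (H(R) = -5*1/2 = -5/2)
H(2)*h(25) = -5*(26 - 1*25)/2 = -5*(26 - 25)/2 = -5/2*1 = -5/2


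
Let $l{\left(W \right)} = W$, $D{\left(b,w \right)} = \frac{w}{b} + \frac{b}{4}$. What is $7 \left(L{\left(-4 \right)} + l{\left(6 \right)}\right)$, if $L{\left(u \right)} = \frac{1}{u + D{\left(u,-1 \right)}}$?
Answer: $\frac{770}{19} \approx 40.526$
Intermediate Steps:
$D{\left(b,w \right)} = \frac{b}{4} + \frac{w}{b}$ ($D{\left(b,w \right)} = \frac{w}{b} + b \frac{1}{4} = \frac{w}{b} + \frac{b}{4} = \frac{b}{4} + \frac{w}{b}$)
$L{\left(u \right)} = \frac{1}{- \frac{1}{u} + \frac{5 u}{4}}$ ($L{\left(u \right)} = \frac{1}{u + \left(\frac{u}{4} - \frac{1}{u}\right)} = \frac{1}{u + \left(- \frac{1}{u} + \frac{u}{4}\right)} = \frac{1}{- \frac{1}{u} + \frac{5 u}{4}}$)
$7 \left(L{\left(-4 \right)} + l{\left(6 \right)}\right) = 7 \left(4 \left(-4\right) \frac{1}{-4 + 5 \left(-4\right)^{2}} + 6\right) = 7 \left(4 \left(-4\right) \frac{1}{-4 + 5 \cdot 16} + 6\right) = 7 \left(4 \left(-4\right) \frac{1}{-4 + 80} + 6\right) = 7 \left(4 \left(-4\right) \frac{1}{76} + 6\right) = 7 \left(- \frac{4}{19} + 6\right) = 7 \cdot \frac{110}{19} = \frac{770}{19}$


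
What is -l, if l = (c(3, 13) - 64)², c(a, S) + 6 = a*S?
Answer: -961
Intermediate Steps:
c(a, S) = -6 + S*a (c(a, S) = -6 + a*S = -6 + S*a)
l = 961 (l = ((-6 + 13*3) - 64)² = ((-6 + 39) - 64)² = (33 - 64)² = (-31)² = 961)
-l = -1*961 = -961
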